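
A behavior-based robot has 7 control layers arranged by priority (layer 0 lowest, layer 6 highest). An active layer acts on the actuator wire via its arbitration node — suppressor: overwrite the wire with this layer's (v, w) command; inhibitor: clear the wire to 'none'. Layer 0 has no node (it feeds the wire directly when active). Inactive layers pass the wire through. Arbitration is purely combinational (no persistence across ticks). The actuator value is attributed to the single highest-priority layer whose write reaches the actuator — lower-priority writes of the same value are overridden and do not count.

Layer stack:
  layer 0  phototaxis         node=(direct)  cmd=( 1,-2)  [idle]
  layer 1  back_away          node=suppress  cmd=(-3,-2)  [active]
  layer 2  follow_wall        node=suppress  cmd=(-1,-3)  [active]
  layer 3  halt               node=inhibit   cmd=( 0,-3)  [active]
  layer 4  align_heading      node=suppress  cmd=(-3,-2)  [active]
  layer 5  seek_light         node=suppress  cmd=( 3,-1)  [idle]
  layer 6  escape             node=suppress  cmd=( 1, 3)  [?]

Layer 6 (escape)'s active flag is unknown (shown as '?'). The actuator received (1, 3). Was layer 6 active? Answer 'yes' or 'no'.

If layer 6 is active=yes:
  actuator would be (1, 3)
If layer 6 is active=no:
  actuator would be (-3, -2)
Observed (1, 3), so layer 6 was active.

yes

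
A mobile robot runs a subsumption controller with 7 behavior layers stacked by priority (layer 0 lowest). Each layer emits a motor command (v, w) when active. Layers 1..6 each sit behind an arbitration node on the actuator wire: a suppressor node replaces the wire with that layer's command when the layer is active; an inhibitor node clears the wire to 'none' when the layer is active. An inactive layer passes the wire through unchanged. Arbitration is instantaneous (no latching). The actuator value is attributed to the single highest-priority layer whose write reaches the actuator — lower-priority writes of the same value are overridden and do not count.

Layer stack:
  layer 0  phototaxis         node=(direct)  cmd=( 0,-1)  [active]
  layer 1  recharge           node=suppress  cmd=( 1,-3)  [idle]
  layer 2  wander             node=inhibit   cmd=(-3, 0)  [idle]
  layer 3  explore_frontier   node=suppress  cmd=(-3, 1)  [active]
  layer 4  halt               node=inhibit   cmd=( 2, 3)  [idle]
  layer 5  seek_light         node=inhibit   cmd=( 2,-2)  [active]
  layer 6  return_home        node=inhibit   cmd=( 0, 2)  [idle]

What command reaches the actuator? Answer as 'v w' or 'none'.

L0 phototaxis: active, feeds wire = (0, -1)
L1 recharge: idle → wire stays (0, -1)
L2 wander: idle → wire stays (0, -1)
L3 explore_frontier: active, suppressor → wire = (-3, 1)
L4 halt: idle → wire stays (-3, 1)
L5 seek_light: active, inhibitor → wire = none
L6 return_home: idle → wire stays none
actuator = none

none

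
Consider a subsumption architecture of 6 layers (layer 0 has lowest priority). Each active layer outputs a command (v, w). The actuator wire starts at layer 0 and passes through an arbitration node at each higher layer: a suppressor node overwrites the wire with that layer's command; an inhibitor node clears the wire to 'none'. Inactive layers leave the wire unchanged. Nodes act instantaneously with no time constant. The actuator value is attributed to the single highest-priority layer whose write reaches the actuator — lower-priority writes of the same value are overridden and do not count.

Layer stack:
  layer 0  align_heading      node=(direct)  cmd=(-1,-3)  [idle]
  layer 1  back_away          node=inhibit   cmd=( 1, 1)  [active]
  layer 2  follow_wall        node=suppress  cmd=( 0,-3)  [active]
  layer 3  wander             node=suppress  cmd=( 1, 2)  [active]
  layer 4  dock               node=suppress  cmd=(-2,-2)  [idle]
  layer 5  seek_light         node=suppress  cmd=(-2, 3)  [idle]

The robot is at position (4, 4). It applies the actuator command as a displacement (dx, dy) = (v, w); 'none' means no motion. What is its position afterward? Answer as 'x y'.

layer 0 (align_heading) idle — none
layer 1 (back_away) active — inhibits: none
layer 2 (follow_wall) active — suppresses: (0, -3)
layer 3 (wander) active — suppresses: (1, 2)
layer 4 (dock) idle — unchanged: (1, 2)
layer 5 (seek_light) idle — unchanged: (1, 2)
→ actuator (1, 2)
position: (4, 4) + (1, 2) = (5, 6)

5 6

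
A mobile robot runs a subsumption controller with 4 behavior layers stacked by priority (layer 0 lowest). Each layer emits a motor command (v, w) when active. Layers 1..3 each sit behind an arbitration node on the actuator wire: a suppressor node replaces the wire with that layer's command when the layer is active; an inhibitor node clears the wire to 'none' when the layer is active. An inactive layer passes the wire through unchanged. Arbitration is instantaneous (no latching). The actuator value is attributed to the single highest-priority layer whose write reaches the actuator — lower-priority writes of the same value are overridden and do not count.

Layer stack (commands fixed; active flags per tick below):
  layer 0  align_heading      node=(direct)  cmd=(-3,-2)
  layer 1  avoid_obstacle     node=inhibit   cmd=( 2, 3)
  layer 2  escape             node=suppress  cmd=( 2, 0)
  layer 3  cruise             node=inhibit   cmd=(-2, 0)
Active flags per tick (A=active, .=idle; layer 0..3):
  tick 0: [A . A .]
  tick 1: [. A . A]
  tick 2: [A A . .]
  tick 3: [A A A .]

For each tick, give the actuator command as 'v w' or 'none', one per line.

tick 0:
  L0 align_heading: active, feeds wire = (-3, -2)
  L1 avoid_obstacle: idle → wire stays (-3, -2)
  L2 escape: active, suppressor → wire = (2, 0)
  L3 cruise: idle → wire stays (2, 0)
  actuator = (2, 0)
tick 1:
  L0 align_heading: idle → wire = none
  L1 avoid_obstacle: active, inhibitor → wire = none
  L2 escape: idle → wire stays none
  L3 cruise: active, inhibitor → wire = none
  actuator = none
tick 2:
  L0 align_heading: active, feeds wire = (-3, -2)
  L1 avoid_obstacle: active, inhibitor → wire = none
  L2 escape: idle → wire stays none
  L3 cruise: idle → wire stays none
  actuator = none
tick 3:
  L0 align_heading: active, feeds wire = (-3, -2)
  L1 avoid_obstacle: active, inhibitor → wire = none
  L2 escape: active, suppressor → wire = (2, 0)
  L3 cruise: idle → wire stays (2, 0)
  actuator = (2, 0)

2 0
none
none
2 0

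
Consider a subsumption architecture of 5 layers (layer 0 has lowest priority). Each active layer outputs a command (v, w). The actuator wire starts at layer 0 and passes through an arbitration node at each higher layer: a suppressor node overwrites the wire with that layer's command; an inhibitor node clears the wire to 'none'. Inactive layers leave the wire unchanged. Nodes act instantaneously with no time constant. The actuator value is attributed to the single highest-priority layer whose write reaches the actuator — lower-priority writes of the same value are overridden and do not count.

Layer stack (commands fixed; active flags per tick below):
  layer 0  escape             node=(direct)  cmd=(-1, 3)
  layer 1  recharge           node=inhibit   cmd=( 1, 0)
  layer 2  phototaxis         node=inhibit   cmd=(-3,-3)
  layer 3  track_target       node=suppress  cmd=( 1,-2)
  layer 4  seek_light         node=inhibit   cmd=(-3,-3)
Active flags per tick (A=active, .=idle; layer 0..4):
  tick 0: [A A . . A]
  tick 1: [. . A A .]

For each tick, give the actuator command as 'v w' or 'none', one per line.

none
1 -2

tick 0:
  [0] escape on; wire := (-1, 3)
  [1] recharge on (inhibit); wire := none
  [2] phototaxis off; pass none
  [3] track_target off; pass none
  [4] seek_light on (inhibit); wire := none
  output none
tick 1:
  [0] escape off; wire := none
  [1] recharge off; pass none
  [2] phototaxis on (inhibit); wire := none
  [3] track_target on (suppress); wire := (1, -2)
  [4] seek_light off; pass (1, -2)
  output (1, -2)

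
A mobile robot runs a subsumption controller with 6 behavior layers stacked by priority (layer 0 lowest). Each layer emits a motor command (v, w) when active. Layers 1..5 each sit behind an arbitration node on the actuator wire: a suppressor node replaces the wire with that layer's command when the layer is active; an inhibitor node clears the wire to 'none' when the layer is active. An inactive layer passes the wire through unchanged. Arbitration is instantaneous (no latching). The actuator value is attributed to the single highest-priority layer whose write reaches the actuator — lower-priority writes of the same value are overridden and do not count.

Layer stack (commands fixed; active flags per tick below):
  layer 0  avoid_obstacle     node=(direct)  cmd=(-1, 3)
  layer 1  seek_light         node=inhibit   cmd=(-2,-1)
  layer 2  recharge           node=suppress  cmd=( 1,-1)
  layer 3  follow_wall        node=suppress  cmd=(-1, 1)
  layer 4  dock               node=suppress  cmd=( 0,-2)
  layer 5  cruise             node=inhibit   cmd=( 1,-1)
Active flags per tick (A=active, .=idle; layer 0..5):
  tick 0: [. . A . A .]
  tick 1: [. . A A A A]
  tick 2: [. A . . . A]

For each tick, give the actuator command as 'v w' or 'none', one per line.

tick 0:
  L0 avoid_obstacle: idle → wire = none
  L1 seek_light: idle → wire stays none
  L2 recharge: active, suppressor → wire = (1, -1)
  L3 follow_wall: idle → wire stays (1, -1)
  L4 dock: active, suppressor → wire = (0, -2)
  L5 cruise: idle → wire stays (0, -2)
  actuator = (0, -2)
tick 1:
  L0 avoid_obstacle: idle → wire = none
  L1 seek_light: idle → wire stays none
  L2 recharge: active, suppressor → wire = (1, -1)
  L3 follow_wall: active, suppressor → wire = (-1, 1)
  L4 dock: active, suppressor → wire = (0, -2)
  L5 cruise: active, inhibitor → wire = none
  actuator = none
tick 2:
  L0 avoid_obstacle: idle → wire = none
  L1 seek_light: active, inhibitor → wire = none
  L2 recharge: idle → wire stays none
  L3 follow_wall: idle → wire stays none
  L4 dock: idle → wire stays none
  L5 cruise: active, inhibitor → wire = none
  actuator = none

0 -2
none
none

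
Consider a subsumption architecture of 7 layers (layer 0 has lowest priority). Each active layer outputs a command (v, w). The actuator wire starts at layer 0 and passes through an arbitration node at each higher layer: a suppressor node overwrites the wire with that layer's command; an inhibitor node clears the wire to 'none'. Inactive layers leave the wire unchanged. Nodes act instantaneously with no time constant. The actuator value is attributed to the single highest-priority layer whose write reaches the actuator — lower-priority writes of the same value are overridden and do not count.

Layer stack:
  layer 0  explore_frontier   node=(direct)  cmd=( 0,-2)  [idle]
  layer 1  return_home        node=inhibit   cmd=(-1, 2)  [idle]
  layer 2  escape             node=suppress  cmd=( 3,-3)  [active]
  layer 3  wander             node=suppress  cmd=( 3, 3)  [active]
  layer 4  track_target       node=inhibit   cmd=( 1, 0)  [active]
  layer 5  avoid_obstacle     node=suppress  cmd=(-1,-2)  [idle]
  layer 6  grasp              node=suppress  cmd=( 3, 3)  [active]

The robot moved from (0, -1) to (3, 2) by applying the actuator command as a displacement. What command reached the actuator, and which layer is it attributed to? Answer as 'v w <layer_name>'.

3 3 grasp

displacement = (3, 2) − (0, -1) = (3, 3)
L0 explore_frontier: idle → wire = none
L1 return_home: idle → wire stays none
L2 escape: active, suppressor → wire = (3, -3)
L3 wander: active, suppressor → wire = (3, 3)
L4 track_target: active, inhibitor → wire = none
L5 avoid_obstacle: idle → wire stays none
L6 grasp: active, suppressor → wire = (3, 3)
actuator = (3, 3) — from layer 6 (grasp)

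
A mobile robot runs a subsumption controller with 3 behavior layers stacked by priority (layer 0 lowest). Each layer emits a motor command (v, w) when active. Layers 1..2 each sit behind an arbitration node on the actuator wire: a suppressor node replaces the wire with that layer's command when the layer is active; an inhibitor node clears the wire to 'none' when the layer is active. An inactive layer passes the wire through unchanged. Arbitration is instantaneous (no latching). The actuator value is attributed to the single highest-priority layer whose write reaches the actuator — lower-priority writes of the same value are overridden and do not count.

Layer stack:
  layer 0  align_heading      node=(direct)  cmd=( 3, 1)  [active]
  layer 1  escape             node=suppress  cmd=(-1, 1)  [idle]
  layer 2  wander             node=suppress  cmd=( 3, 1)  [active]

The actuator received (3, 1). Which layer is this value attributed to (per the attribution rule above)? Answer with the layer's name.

wander

[0] align_heading on; wire := (3, 1)
[1] escape off; pass (3, 1)
[2] wander on (suppress); wire := (3, 1)
output (3, 1)
last writer: layer 2 = wander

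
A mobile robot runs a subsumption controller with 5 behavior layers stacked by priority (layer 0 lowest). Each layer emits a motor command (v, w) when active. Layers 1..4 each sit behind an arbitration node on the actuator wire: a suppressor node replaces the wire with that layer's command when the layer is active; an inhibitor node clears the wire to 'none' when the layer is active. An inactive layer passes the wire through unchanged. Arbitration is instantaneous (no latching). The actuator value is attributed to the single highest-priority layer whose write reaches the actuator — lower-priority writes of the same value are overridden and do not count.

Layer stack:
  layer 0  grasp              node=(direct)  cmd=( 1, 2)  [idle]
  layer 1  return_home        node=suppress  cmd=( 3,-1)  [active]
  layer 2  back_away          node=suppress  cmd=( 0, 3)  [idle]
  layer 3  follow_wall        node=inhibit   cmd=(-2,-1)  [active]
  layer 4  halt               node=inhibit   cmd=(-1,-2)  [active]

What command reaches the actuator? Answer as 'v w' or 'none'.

none

L0 grasp: idle → wire = none
L1 return_home: active, suppressor → wire = (3, -1)
L2 back_away: idle → wire stays (3, -1)
L3 follow_wall: active, inhibitor → wire = none
L4 halt: active, inhibitor → wire = none
actuator = none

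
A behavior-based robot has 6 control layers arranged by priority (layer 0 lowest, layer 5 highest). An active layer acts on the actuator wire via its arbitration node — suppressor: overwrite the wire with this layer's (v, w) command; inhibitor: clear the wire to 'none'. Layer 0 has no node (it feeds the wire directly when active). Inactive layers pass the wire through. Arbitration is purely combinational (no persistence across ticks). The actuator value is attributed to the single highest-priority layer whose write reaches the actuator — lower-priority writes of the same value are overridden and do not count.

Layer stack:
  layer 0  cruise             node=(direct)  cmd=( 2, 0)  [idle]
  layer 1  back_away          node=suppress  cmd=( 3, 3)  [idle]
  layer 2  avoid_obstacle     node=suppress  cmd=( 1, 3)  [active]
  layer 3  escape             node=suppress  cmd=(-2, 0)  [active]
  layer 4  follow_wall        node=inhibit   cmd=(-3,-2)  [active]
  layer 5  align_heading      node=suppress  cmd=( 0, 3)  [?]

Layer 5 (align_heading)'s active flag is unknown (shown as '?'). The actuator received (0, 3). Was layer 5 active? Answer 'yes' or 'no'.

If layer 5 is active=yes:
  actuator would be (0, 3)
If layer 5 is active=no:
  actuator would be none
Observed (0, 3), so layer 5 was active.

yes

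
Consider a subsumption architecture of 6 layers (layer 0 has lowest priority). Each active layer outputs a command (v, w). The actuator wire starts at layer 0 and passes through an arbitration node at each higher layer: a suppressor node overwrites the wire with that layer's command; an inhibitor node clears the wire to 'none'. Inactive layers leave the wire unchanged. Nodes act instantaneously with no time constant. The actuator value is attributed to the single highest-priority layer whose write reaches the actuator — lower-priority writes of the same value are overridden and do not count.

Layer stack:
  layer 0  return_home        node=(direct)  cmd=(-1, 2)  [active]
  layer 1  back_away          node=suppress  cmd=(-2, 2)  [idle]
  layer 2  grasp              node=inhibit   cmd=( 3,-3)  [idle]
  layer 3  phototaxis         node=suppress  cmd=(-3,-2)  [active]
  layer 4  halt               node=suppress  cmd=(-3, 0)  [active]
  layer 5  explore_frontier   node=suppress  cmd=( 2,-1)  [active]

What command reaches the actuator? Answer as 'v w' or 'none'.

2 -1

[0] return_home on; wire := (-1, 2)
[1] back_away off; pass (-1, 2)
[2] grasp off; pass (-1, 2)
[3] phototaxis on (suppress); wire := (-3, -2)
[4] halt on (suppress); wire := (-3, 0)
[5] explore_frontier on (suppress); wire := (2, -1)
output (2, -1)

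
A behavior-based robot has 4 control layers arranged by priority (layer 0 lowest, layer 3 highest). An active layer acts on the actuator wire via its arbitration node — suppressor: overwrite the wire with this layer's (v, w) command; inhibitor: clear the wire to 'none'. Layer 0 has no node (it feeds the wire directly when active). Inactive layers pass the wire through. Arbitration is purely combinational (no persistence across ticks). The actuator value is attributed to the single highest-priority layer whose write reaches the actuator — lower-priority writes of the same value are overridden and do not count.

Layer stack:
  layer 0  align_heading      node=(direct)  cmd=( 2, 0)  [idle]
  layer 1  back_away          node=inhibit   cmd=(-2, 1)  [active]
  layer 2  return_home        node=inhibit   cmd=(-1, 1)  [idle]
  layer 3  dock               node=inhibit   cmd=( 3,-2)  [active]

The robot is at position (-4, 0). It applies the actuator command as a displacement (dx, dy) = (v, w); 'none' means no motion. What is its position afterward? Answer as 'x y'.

-4 0

layer 0 (align_heading) idle — none
layer 1 (back_away) active — inhibits: none
layer 2 (return_home) idle — unchanged: none
layer 3 (dock) active — inhibits: none
→ actuator none
position: (-4, 0) + none = (-4, 0)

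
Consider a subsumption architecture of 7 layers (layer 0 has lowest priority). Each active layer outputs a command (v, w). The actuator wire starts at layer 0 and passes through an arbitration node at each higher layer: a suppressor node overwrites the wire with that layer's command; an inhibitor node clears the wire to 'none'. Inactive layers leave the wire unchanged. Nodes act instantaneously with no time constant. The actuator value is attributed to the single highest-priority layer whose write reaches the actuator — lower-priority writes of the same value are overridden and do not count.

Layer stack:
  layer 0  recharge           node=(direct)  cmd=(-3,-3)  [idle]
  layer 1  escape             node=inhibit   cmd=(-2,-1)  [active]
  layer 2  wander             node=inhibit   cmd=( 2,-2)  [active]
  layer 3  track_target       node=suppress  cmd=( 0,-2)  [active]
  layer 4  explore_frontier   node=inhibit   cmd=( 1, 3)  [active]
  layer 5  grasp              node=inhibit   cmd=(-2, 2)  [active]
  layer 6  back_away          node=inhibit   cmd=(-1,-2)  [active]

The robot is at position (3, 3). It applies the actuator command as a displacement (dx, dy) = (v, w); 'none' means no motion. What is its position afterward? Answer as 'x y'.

L0 recharge: idle → wire = none
L1 escape: active, inhibitor → wire = none
L2 wander: active, inhibitor → wire = none
L3 track_target: active, suppressor → wire = (0, -2)
L4 explore_frontier: active, inhibitor → wire = none
L5 grasp: active, inhibitor → wire = none
L6 back_away: active, inhibitor → wire = none
actuator = none
position: (3, 3) + none = (3, 3)

3 3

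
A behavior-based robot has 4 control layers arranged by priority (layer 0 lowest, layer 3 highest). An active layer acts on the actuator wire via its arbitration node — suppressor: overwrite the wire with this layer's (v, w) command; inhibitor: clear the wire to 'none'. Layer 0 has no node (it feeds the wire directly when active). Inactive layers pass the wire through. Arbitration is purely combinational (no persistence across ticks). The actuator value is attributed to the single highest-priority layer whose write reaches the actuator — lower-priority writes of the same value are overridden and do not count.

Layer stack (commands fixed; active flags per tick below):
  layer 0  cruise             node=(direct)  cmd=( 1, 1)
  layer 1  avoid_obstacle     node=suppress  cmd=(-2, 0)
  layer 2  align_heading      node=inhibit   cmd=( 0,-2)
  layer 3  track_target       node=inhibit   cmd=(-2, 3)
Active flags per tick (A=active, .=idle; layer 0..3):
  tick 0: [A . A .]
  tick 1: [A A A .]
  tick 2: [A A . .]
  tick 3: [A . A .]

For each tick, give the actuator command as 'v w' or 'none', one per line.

tick 0:
  [0] cruise on; wire := (1, 1)
  [1] avoid_obstacle off; pass (1, 1)
  [2] align_heading on (inhibit); wire := none
  [3] track_target off; pass none
  output none
tick 1:
  [0] cruise on; wire := (1, 1)
  [1] avoid_obstacle on (suppress); wire := (-2, 0)
  [2] align_heading on (inhibit); wire := none
  [3] track_target off; pass none
  output none
tick 2:
  [0] cruise on; wire := (1, 1)
  [1] avoid_obstacle on (suppress); wire := (-2, 0)
  [2] align_heading off; pass (-2, 0)
  [3] track_target off; pass (-2, 0)
  output (-2, 0)
tick 3:
  [0] cruise on; wire := (1, 1)
  [1] avoid_obstacle off; pass (1, 1)
  [2] align_heading on (inhibit); wire := none
  [3] track_target off; pass none
  output none

none
none
-2 0
none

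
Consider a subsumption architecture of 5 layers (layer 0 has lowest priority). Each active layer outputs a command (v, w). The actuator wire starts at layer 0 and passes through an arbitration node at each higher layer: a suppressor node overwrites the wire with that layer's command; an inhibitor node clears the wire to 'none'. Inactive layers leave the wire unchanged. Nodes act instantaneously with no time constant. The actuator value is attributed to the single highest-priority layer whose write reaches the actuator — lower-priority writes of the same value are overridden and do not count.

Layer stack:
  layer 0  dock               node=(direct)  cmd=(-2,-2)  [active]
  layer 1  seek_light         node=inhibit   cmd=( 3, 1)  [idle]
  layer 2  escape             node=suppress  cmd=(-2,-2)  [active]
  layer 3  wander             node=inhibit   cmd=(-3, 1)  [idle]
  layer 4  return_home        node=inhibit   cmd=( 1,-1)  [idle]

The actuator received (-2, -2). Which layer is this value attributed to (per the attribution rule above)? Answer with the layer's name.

[0] dock on; wire := (-2, -2)
[1] seek_light off; pass (-2, -2)
[2] escape on (suppress); wire := (-2, -2)
[3] wander off; pass (-2, -2)
[4] return_home off; pass (-2, -2)
output (-2, -2)
last writer: layer 2 = escape

escape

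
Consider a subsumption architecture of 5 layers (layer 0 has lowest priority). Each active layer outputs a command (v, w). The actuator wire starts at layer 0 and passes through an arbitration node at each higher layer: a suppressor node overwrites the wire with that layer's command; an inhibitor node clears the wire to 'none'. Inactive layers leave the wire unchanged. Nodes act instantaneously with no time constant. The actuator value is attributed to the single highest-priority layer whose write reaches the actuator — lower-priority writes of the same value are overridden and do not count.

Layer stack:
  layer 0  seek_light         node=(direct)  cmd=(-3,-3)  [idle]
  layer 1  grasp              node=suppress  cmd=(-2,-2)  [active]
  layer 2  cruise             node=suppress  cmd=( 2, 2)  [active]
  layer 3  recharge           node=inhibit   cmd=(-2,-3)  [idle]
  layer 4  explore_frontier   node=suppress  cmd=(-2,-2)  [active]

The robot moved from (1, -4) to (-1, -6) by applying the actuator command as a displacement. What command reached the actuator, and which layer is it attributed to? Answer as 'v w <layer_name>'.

-2 -2 explore_frontier

displacement = (-1, -6) − (1, -4) = (-2, -2)
layer 0 (seek_light) idle — none
layer 1 (grasp) active — suppresses: (-2, -2)
layer 2 (cruise) active — suppresses: (2, 2)
layer 3 (recharge) idle — unchanged: (2, 2)
layer 4 (explore_frontier) active — suppresses: (-2, -2)
→ actuator (-2, -2) — from layer 4 (explore_frontier)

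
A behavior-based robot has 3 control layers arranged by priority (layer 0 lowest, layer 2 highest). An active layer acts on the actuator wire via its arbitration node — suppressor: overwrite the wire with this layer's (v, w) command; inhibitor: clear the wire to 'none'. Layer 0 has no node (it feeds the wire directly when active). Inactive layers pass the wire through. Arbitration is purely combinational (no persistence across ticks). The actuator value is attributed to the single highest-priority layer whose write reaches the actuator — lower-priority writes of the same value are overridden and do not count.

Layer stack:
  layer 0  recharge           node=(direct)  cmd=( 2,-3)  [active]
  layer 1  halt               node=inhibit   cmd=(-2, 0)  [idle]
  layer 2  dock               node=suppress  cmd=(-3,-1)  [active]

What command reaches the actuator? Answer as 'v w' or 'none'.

L0 recharge: active, feeds wire = (2, -3)
L1 halt: idle → wire stays (2, -3)
L2 dock: active, suppressor → wire = (-3, -1)
actuator = (-3, -1)

-3 -1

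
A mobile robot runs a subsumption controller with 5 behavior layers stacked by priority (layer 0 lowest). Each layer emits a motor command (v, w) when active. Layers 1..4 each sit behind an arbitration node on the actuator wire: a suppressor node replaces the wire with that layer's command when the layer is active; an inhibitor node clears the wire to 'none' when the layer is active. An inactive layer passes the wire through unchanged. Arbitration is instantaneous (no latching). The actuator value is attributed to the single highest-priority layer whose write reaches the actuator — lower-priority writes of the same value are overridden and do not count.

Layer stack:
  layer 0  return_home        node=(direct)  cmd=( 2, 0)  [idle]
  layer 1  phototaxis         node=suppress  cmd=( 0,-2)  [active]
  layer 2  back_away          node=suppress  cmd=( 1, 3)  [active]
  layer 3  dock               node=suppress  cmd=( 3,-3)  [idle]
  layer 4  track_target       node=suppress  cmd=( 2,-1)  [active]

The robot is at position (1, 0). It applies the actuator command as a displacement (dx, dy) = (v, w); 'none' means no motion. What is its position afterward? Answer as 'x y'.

[0] return_home off; wire := none
[1] phototaxis on (suppress); wire := (0, -2)
[2] back_away on (suppress); wire := (1, 3)
[3] dock off; pass (1, 3)
[4] track_target on (suppress); wire := (2, -1)
output (2, -1)
position: (1, 0) + (2, -1) = (3, -1)

3 -1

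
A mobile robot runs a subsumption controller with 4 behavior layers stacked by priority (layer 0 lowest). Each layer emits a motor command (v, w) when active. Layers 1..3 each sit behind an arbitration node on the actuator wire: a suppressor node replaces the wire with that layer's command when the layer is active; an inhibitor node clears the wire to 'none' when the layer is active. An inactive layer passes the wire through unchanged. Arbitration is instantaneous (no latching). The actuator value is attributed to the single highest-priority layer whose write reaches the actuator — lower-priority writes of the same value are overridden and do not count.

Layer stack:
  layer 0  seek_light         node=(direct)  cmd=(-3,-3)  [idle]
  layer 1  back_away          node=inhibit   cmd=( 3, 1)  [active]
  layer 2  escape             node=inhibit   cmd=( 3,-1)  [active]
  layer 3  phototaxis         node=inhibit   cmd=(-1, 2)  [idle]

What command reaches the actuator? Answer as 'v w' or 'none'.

L0 seek_light: idle → wire = none
L1 back_away: active, inhibitor → wire = none
L2 escape: active, inhibitor → wire = none
L3 phototaxis: idle → wire stays none
actuator = none

none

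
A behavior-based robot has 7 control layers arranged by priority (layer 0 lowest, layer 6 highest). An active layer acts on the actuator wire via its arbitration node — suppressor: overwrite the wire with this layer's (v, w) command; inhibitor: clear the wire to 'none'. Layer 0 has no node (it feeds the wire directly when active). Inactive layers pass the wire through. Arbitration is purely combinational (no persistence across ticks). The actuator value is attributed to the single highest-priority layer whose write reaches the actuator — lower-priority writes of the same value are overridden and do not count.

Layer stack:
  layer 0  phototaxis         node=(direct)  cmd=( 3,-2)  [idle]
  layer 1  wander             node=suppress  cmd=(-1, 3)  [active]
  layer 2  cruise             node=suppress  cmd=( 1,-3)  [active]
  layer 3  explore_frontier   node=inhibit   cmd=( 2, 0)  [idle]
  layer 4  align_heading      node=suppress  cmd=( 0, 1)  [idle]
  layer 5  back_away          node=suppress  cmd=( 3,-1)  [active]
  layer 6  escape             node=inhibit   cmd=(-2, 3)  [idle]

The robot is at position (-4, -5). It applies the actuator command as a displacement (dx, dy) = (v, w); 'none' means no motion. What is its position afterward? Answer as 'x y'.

-1 -6

[0] phototaxis off; wire := none
[1] wander on (suppress); wire := (-1, 3)
[2] cruise on (suppress); wire := (1, -3)
[3] explore_frontier off; pass (1, -3)
[4] align_heading off; pass (1, -3)
[5] back_away on (suppress); wire := (3, -1)
[6] escape off; pass (3, -1)
output (3, -1)
position: (-4, -5) + (3, -1) = (-1, -6)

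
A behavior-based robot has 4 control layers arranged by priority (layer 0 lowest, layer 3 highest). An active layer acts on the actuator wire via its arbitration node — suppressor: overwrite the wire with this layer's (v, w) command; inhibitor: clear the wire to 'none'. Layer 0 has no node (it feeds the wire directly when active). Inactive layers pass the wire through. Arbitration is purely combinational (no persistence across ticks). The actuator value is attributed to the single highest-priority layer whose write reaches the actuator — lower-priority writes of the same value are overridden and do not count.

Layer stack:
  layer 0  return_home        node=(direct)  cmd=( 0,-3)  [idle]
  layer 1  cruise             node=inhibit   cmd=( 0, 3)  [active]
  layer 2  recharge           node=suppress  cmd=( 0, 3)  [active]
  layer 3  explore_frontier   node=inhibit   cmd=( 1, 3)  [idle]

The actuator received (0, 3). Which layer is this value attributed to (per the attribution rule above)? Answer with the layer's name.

L0 return_home: idle → wire = none
L1 cruise: active, inhibitor → wire = none
L2 recharge: active, suppressor → wire = (0, 3)
L3 explore_frontier: idle → wire stays (0, 3)
actuator = (0, 3)
last writer: layer 2 = recharge

recharge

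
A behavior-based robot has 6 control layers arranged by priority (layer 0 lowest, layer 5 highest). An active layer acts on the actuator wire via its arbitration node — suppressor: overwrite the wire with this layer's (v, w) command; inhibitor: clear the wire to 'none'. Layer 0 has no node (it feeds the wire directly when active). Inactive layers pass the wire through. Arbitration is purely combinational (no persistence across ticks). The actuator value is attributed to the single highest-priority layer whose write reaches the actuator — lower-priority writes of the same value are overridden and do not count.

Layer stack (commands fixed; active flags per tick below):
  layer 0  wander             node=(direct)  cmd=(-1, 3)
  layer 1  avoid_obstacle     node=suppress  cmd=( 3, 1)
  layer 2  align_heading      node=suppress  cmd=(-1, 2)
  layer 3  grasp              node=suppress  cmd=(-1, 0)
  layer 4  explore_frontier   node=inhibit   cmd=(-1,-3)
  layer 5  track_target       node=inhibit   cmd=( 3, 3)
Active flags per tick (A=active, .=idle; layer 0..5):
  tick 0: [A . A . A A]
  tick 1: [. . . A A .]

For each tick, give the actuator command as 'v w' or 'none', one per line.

none
none

tick 0:
  layer 0 (wander) active — direct: (-1, 3)
  layer 1 (avoid_obstacle) idle — unchanged: (-1, 3)
  layer 2 (align_heading) active — suppresses: (-1, 2)
  layer 3 (grasp) idle — unchanged: (-1, 2)
  layer 4 (explore_frontier) active — inhibits: none
  layer 5 (track_target) active — inhibits: none
  → actuator none
tick 1:
  layer 0 (wander) idle — none
  layer 1 (avoid_obstacle) idle — unchanged: none
  layer 2 (align_heading) idle — unchanged: none
  layer 3 (grasp) active — suppresses: (-1, 0)
  layer 4 (explore_frontier) active — inhibits: none
  layer 5 (track_target) idle — unchanged: none
  → actuator none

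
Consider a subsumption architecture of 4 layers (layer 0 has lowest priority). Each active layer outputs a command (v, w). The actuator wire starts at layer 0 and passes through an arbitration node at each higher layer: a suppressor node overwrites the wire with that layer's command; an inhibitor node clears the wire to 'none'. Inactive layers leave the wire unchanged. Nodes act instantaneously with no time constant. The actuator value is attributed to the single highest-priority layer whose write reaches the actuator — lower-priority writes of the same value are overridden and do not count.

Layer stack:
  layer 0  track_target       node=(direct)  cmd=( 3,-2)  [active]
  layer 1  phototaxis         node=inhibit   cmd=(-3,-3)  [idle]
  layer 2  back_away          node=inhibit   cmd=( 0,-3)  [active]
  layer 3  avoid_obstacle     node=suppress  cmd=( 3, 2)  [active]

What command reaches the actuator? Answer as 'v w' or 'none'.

L0 track_target: active, feeds wire = (3, -2)
L1 phototaxis: idle → wire stays (3, -2)
L2 back_away: active, inhibitor → wire = none
L3 avoid_obstacle: active, suppressor → wire = (3, 2)
actuator = (3, 2)

3 2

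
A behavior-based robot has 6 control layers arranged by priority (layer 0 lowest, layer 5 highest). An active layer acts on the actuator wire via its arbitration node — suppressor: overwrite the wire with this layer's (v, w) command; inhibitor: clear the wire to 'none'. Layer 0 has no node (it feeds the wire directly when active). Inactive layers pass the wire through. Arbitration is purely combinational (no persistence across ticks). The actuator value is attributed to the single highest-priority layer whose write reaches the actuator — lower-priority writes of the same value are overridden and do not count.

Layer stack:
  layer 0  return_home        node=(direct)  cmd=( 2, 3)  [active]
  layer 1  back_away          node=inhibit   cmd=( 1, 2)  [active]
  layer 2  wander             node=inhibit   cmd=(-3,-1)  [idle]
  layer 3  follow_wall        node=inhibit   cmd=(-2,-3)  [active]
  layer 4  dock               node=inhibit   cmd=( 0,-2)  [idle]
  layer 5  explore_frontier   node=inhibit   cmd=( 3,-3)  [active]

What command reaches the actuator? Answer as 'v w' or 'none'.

[0] return_home on; wire := (2, 3)
[1] back_away on (inhibit); wire := none
[2] wander off; pass none
[3] follow_wall on (inhibit); wire := none
[4] dock off; pass none
[5] explore_frontier on (inhibit); wire := none
output none

none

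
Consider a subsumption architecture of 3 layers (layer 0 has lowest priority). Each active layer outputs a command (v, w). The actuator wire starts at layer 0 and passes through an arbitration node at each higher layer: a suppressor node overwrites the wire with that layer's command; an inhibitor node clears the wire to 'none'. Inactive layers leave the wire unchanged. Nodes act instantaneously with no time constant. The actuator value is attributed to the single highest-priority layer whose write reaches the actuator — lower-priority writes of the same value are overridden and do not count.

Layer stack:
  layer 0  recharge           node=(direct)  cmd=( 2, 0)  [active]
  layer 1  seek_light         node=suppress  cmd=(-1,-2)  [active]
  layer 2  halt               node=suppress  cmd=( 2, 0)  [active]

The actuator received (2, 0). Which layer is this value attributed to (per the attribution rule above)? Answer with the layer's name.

[0] recharge on; wire := (2, 0)
[1] seek_light on (suppress); wire := (-1, -2)
[2] halt on (suppress); wire := (2, 0)
output (2, 0)
last writer: layer 2 = halt

halt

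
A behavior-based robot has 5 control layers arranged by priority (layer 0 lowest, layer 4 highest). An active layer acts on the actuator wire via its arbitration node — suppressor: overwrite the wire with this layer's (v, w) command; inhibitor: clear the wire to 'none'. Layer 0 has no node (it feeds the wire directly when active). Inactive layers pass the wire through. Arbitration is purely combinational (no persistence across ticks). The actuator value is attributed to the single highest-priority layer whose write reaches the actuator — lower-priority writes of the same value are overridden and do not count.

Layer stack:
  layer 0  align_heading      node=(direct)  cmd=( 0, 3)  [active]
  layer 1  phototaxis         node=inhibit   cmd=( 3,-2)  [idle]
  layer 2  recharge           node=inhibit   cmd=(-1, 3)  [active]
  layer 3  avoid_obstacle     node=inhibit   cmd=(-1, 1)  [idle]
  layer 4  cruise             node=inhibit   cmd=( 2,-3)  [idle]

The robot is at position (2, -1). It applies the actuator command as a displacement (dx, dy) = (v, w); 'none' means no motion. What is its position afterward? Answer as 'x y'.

2 -1

layer 0 (align_heading) active — direct: (0, 3)
layer 1 (phototaxis) idle — unchanged: (0, 3)
layer 2 (recharge) active — inhibits: none
layer 3 (avoid_obstacle) idle — unchanged: none
layer 4 (cruise) idle — unchanged: none
→ actuator none
position: (2, -1) + none = (2, -1)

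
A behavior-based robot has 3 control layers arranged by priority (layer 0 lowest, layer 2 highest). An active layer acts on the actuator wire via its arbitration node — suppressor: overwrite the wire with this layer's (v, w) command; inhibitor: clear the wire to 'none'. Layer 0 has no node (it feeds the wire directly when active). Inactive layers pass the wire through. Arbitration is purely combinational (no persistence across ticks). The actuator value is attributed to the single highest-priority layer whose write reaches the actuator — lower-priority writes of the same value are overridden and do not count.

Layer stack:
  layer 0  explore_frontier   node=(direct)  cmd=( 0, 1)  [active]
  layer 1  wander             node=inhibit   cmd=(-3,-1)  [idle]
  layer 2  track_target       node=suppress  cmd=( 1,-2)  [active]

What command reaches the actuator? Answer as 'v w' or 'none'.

layer 0 (explore_frontier) active — direct: (0, 1)
layer 1 (wander) idle — unchanged: (0, 1)
layer 2 (track_target) active — suppresses: (1, -2)
→ actuator (1, -2)

1 -2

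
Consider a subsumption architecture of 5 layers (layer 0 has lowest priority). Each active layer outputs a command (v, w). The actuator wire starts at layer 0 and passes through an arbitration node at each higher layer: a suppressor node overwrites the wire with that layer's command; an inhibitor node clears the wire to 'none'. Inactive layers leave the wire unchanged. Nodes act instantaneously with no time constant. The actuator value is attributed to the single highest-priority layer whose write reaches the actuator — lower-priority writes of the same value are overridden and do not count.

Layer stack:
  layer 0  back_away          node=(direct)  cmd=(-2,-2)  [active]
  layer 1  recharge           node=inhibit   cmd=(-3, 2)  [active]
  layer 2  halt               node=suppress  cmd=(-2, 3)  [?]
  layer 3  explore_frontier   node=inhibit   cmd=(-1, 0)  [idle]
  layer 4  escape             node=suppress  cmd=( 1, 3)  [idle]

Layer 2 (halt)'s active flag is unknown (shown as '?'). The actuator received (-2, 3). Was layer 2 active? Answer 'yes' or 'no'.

If layer 2 is active=yes:
  actuator would be (-2, 3)
If layer 2 is active=no:
  actuator would be none
Observed (-2, 3), so layer 2 was active.

yes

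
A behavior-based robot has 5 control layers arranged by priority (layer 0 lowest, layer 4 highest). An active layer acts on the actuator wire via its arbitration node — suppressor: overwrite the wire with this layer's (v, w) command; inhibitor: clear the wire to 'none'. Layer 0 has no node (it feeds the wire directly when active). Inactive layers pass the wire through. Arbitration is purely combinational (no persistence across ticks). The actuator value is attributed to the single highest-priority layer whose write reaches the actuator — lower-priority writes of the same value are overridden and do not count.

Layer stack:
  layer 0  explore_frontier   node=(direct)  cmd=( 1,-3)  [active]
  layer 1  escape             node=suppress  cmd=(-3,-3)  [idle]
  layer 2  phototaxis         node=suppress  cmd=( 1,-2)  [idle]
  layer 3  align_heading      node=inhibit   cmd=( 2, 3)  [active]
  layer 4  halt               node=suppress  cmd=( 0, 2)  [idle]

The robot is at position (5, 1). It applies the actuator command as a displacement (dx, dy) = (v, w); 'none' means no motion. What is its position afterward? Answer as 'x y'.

5 1

L0 explore_frontier: active, feeds wire = (1, -3)
L1 escape: idle → wire stays (1, -3)
L2 phototaxis: idle → wire stays (1, -3)
L3 align_heading: active, inhibitor → wire = none
L4 halt: idle → wire stays none
actuator = none
position: (5, 1) + none = (5, 1)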